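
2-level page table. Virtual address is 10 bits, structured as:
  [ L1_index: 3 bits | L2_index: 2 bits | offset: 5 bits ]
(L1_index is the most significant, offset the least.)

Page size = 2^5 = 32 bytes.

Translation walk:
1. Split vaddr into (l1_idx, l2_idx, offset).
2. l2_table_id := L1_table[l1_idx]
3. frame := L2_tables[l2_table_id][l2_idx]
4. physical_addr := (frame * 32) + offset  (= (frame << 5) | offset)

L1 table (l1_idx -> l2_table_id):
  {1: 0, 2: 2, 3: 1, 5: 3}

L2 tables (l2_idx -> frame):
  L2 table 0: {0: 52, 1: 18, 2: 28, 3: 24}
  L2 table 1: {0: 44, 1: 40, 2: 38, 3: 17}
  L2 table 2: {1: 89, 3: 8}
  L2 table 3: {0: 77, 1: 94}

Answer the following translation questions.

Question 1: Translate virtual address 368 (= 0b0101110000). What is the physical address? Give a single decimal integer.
Answer: 272

Derivation:
vaddr = 368 = 0b0101110000
Split: l1_idx=2, l2_idx=3, offset=16
L1[2] = 2
L2[2][3] = 8
paddr = 8 * 32 + 16 = 272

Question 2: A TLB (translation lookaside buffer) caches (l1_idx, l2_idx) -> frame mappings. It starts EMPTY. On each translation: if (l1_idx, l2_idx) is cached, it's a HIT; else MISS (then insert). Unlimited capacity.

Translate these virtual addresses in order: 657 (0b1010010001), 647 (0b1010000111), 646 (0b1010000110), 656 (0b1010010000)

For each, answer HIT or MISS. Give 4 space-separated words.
vaddr=657: (5,0) not in TLB -> MISS, insert
vaddr=647: (5,0) in TLB -> HIT
vaddr=646: (5,0) in TLB -> HIT
vaddr=656: (5,0) in TLB -> HIT

Answer: MISS HIT HIT HIT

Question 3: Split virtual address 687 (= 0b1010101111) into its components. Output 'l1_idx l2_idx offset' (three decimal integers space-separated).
vaddr = 687 = 0b1010101111
  top 3 bits -> l1_idx = 5
  next 2 bits -> l2_idx = 1
  bottom 5 bits -> offset = 15

Answer: 5 1 15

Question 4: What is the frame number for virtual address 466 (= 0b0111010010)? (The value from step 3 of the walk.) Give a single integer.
Answer: 38

Derivation:
vaddr = 466: l1_idx=3, l2_idx=2
L1[3] = 1; L2[1][2] = 38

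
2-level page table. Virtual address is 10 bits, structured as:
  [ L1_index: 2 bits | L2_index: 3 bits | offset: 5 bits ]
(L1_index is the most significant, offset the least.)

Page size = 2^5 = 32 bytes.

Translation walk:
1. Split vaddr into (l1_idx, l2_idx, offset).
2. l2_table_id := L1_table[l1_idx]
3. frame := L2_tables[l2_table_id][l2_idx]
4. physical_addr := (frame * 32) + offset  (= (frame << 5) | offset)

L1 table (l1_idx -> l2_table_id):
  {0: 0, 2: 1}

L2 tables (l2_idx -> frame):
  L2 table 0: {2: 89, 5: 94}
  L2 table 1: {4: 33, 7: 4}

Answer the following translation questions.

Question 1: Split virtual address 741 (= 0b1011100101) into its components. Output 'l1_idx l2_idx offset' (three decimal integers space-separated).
Answer: 2 7 5

Derivation:
vaddr = 741 = 0b1011100101
  top 2 bits -> l1_idx = 2
  next 3 bits -> l2_idx = 7
  bottom 5 bits -> offset = 5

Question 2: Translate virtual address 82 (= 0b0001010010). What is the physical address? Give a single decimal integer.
Answer: 2866

Derivation:
vaddr = 82 = 0b0001010010
Split: l1_idx=0, l2_idx=2, offset=18
L1[0] = 0
L2[0][2] = 89
paddr = 89 * 32 + 18 = 2866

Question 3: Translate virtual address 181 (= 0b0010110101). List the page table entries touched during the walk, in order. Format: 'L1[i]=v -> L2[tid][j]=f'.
vaddr = 181 = 0b0010110101
Split: l1_idx=0, l2_idx=5, offset=21

Answer: L1[0]=0 -> L2[0][5]=94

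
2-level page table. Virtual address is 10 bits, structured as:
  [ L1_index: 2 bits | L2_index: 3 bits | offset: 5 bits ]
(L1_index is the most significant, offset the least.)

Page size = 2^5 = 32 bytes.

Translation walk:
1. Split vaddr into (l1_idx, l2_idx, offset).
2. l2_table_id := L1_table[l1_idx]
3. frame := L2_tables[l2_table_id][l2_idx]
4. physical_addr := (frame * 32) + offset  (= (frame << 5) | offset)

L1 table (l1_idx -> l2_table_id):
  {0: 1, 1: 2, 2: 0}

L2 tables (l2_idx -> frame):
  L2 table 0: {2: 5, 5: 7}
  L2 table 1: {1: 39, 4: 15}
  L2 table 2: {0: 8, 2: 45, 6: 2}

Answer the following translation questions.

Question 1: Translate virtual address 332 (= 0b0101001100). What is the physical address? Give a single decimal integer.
Answer: 1452

Derivation:
vaddr = 332 = 0b0101001100
Split: l1_idx=1, l2_idx=2, offset=12
L1[1] = 2
L2[2][2] = 45
paddr = 45 * 32 + 12 = 1452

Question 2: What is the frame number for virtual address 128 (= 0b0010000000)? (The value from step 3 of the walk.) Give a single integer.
Answer: 15

Derivation:
vaddr = 128: l1_idx=0, l2_idx=4
L1[0] = 1; L2[1][4] = 15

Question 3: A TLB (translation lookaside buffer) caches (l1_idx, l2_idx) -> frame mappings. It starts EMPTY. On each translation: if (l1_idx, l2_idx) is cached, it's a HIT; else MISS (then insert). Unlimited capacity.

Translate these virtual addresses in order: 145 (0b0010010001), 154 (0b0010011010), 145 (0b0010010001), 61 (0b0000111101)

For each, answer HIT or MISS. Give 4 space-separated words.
vaddr=145: (0,4) not in TLB -> MISS, insert
vaddr=154: (0,4) in TLB -> HIT
vaddr=145: (0,4) in TLB -> HIT
vaddr=61: (0,1) not in TLB -> MISS, insert

Answer: MISS HIT HIT MISS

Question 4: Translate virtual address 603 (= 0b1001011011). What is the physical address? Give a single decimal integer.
Answer: 187

Derivation:
vaddr = 603 = 0b1001011011
Split: l1_idx=2, l2_idx=2, offset=27
L1[2] = 0
L2[0][2] = 5
paddr = 5 * 32 + 27 = 187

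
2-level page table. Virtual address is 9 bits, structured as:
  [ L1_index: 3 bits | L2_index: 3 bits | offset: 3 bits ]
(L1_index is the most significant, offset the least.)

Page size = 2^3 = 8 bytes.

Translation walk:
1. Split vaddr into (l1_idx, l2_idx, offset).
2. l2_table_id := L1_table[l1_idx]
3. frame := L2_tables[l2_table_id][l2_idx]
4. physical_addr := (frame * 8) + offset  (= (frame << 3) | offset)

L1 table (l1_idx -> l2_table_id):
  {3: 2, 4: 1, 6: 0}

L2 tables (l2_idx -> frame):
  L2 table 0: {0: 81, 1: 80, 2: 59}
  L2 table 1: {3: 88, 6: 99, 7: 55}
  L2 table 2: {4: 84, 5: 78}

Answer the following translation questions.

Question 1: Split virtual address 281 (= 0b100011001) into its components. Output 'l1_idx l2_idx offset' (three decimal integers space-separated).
vaddr = 281 = 0b100011001
  top 3 bits -> l1_idx = 4
  next 3 bits -> l2_idx = 3
  bottom 3 bits -> offset = 1

Answer: 4 3 1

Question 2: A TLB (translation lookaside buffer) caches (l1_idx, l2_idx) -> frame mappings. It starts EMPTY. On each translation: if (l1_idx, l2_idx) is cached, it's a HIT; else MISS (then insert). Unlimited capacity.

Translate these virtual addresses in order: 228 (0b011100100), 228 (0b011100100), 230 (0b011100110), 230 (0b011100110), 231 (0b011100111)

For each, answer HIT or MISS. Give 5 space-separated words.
vaddr=228: (3,4) not in TLB -> MISS, insert
vaddr=228: (3,4) in TLB -> HIT
vaddr=230: (3,4) in TLB -> HIT
vaddr=230: (3,4) in TLB -> HIT
vaddr=231: (3,4) in TLB -> HIT

Answer: MISS HIT HIT HIT HIT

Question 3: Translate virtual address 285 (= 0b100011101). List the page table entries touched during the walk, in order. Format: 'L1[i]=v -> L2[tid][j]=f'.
Answer: L1[4]=1 -> L2[1][3]=88

Derivation:
vaddr = 285 = 0b100011101
Split: l1_idx=4, l2_idx=3, offset=5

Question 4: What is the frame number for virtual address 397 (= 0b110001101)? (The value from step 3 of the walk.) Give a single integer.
Answer: 80

Derivation:
vaddr = 397: l1_idx=6, l2_idx=1
L1[6] = 0; L2[0][1] = 80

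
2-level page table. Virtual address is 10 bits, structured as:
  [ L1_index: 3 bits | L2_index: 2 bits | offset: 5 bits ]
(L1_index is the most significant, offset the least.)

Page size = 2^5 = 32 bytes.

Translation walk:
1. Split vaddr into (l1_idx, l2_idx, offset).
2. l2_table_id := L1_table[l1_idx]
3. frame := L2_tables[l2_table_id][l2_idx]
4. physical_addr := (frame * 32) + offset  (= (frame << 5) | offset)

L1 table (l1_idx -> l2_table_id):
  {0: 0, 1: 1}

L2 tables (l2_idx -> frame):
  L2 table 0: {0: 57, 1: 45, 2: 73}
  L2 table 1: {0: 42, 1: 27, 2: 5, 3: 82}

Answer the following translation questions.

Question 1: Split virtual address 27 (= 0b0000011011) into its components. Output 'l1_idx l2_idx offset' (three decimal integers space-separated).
vaddr = 27 = 0b0000011011
  top 3 bits -> l1_idx = 0
  next 2 bits -> l2_idx = 0
  bottom 5 bits -> offset = 27

Answer: 0 0 27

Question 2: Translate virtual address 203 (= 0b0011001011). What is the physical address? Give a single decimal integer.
Answer: 171

Derivation:
vaddr = 203 = 0b0011001011
Split: l1_idx=1, l2_idx=2, offset=11
L1[1] = 1
L2[1][2] = 5
paddr = 5 * 32 + 11 = 171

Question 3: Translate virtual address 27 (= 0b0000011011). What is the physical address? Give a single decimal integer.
vaddr = 27 = 0b0000011011
Split: l1_idx=0, l2_idx=0, offset=27
L1[0] = 0
L2[0][0] = 57
paddr = 57 * 32 + 27 = 1851

Answer: 1851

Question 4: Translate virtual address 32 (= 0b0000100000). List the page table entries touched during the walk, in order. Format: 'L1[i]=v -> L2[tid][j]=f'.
vaddr = 32 = 0b0000100000
Split: l1_idx=0, l2_idx=1, offset=0

Answer: L1[0]=0 -> L2[0][1]=45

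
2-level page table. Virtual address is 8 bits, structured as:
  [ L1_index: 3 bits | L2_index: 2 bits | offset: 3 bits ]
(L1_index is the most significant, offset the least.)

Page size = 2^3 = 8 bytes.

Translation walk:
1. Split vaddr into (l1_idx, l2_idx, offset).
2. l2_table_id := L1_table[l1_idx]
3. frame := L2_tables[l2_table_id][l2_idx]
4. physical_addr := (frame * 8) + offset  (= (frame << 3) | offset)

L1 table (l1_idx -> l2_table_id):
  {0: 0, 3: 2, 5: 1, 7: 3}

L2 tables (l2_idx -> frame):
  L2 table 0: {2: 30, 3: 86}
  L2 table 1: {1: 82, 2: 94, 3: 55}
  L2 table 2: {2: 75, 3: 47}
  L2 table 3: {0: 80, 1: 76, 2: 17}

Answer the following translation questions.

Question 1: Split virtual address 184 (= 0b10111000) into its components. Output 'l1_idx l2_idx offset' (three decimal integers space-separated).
vaddr = 184 = 0b10111000
  top 3 bits -> l1_idx = 5
  next 2 bits -> l2_idx = 3
  bottom 3 bits -> offset = 0

Answer: 5 3 0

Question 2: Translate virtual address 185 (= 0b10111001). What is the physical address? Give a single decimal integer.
Answer: 441

Derivation:
vaddr = 185 = 0b10111001
Split: l1_idx=5, l2_idx=3, offset=1
L1[5] = 1
L2[1][3] = 55
paddr = 55 * 8 + 1 = 441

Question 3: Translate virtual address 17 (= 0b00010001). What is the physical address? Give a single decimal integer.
vaddr = 17 = 0b00010001
Split: l1_idx=0, l2_idx=2, offset=1
L1[0] = 0
L2[0][2] = 30
paddr = 30 * 8 + 1 = 241

Answer: 241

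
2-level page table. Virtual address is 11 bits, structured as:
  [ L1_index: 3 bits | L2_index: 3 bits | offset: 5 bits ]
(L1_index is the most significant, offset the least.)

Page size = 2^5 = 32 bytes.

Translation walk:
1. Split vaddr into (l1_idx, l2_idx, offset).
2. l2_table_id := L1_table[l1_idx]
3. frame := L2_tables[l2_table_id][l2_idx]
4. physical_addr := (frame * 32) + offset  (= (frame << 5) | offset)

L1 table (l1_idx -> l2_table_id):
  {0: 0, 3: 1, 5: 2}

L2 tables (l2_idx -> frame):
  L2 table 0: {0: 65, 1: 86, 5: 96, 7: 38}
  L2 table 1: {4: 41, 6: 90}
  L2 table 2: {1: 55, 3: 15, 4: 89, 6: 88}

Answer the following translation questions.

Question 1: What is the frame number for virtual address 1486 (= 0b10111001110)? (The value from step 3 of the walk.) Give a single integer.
vaddr = 1486: l1_idx=5, l2_idx=6
L1[5] = 2; L2[2][6] = 88

Answer: 88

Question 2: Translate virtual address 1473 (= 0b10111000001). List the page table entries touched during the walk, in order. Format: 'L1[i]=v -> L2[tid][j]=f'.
vaddr = 1473 = 0b10111000001
Split: l1_idx=5, l2_idx=6, offset=1

Answer: L1[5]=2 -> L2[2][6]=88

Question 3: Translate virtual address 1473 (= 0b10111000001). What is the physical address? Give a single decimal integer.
Answer: 2817

Derivation:
vaddr = 1473 = 0b10111000001
Split: l1_idx=5, l2_idx=6, offset=1
L1[5] = 2
L2[2][6] = 88
paddr = 88 * 32 + 1 = 2817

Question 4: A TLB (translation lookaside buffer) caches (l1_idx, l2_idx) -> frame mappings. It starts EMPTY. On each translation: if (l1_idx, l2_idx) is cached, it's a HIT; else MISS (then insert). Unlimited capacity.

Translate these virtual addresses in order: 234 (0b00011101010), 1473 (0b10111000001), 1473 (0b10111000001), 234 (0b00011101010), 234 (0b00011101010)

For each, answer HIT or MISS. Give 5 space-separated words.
vaddr=234: (0,7) not in TLB -> MISS, insert
vaddr=1473: (5,6) not in TLB -> MISS, insert
vaddr=1473: (5,6) in TLB -> HIT
vaddr=234: (0,7) in TLB -> HIT
vaddr=234: (0,7) in TLB -> HIT

Answer: MISS MISS HIT HIT HIT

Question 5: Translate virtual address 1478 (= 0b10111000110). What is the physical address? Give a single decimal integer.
Answer: 2822

Derivation:
vaddr = 1478 = 0b10111000110
Split: l1_idx=5, l2_idx=6, offset=6
L1[5] = 2
L2[2][6] = 88
paddr = 88 * 32 + 6 = 2822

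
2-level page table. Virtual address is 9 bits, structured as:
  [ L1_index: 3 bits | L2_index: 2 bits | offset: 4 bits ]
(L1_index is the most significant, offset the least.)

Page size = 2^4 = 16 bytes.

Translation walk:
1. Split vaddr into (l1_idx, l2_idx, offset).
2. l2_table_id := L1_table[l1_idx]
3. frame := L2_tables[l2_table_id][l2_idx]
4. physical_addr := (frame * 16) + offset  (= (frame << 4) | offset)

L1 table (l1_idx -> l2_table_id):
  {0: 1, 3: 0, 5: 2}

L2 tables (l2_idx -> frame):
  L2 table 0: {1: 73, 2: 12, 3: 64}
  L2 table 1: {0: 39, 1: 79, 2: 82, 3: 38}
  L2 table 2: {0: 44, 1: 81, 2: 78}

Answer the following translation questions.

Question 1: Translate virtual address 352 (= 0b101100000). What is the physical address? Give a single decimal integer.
Answer: 1248

Derivation:
vaddr = 352 = 0b101100000
Split: l1_idx=5, l2_idx=2, offset=0
L1[5] = 2
L2[2][2] = 78
paddr = 78 * 16 + 0 = 1248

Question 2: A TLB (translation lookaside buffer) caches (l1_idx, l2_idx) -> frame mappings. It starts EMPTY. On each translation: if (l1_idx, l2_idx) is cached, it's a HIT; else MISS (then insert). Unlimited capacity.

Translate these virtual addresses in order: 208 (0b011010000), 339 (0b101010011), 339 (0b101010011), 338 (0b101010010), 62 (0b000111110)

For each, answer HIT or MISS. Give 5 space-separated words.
vaddr=208: (3,1) not in TLB -> MISS, insert
vaddr=339: (5,1) not in TLB -> MISS, insert
vaddr=339: (5,1) in TLB -> HIT
vaddr=338: (5,1) in TLB -> HIT
vaddr=62: (0,3) not in TLB -> MISS, insert

Answer: MISS MISS HIT HIT MISS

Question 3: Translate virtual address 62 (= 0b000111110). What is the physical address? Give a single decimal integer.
Answer: 622

Derivation:
vaddr = 62 = 0b000111110
Split: l1_idx=0, l2_idx=3, offset=14
L1[0] = 1
L2[1][3] = 38
paddr = 38 * 16 + 14 = 622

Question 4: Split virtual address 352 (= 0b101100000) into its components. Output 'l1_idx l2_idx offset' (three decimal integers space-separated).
vaddr = 352 = 0b101100000
  top 3 bits -> l1_idx = 5
  next 2 bits -> l2_idx = 2
  bottom 4 bits -> offset = 0

Answer: 5 2 0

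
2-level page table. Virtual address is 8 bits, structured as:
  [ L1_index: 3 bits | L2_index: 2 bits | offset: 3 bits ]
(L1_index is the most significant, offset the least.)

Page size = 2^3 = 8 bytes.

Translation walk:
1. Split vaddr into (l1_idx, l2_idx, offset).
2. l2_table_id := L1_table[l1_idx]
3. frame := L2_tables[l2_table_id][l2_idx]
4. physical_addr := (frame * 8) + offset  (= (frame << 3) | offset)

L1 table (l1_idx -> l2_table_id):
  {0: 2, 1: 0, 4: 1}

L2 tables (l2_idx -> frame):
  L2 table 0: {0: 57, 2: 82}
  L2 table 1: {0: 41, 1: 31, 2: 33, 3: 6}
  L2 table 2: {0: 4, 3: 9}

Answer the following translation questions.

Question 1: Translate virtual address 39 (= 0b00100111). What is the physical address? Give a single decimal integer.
Answer: 463

Derivation:
vaddr = 39 = 0b00100111
Split: l1_idx=1, l2_idx=0, offset=7
L1[1] = 0
L2[0][0] = 57
paddr = 57 * 8 + 7 = 463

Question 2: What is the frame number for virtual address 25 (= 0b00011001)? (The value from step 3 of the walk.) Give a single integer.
Answer: 9

Derivation:
vaddr = 25: l1_idx=0, l2_idx=3
L1[0] = 2; L2[2][3] = 9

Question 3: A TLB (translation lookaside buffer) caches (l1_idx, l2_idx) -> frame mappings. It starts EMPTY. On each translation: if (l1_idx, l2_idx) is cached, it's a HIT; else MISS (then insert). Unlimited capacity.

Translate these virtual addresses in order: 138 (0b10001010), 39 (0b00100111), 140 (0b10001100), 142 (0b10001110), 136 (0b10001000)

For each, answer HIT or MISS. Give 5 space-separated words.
Answer: MISS MISS HIT HIT HIT

Derivation:
vaddr=138: (4,1) not in TLB -> MISS, insert
vaddr=39: (1,0) not in TLB -> MISS, insert
vaddr=140: (4,1) in TLB -> HIT
vaddr=142: (4,1) in TLB -> HIT
vaddr=136: (4,1) in TLB -> HIT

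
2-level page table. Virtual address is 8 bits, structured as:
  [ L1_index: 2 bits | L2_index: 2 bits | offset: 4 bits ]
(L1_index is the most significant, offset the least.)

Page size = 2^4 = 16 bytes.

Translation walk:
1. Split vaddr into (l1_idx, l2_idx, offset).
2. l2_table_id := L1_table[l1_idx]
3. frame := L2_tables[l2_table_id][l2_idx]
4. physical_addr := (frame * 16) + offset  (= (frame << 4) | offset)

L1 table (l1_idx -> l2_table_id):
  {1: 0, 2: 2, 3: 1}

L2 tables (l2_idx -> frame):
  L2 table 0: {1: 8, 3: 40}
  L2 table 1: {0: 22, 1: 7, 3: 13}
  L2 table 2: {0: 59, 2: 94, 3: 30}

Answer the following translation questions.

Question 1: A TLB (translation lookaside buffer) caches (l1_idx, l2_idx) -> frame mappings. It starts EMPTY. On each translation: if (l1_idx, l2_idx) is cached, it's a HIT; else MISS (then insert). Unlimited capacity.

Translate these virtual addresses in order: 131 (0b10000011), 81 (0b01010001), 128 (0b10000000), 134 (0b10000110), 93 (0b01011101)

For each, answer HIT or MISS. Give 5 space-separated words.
vaddr=131: (2,0) not in TLB -> MISS, insert
vaddr=81: (1,1) not in TLB -> MISS, insert
vaddr=128: (2,0) in TLB -> HIT
vaddr=134: (2,0) in TLB -> HIT
vaddr=93: (1,1) in TLB -> HIT

Answer: MISS MISS HIT HIT HIT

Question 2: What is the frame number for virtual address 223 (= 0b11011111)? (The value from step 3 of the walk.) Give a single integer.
vaddr = 223: l1_idx=3, l2_idx=1
L1[3] = 1; L2[1][1] = 7

Answer: 7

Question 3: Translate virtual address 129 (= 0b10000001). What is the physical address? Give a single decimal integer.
Answer: 945

Derivation:
vaddr = 129 = 0b10000001
Split: l1_idx=2, l2_idx=0, offset=1
L1[2] = 2
L2[2][0] = 59
paddr = 59 * 16 + 1 = 945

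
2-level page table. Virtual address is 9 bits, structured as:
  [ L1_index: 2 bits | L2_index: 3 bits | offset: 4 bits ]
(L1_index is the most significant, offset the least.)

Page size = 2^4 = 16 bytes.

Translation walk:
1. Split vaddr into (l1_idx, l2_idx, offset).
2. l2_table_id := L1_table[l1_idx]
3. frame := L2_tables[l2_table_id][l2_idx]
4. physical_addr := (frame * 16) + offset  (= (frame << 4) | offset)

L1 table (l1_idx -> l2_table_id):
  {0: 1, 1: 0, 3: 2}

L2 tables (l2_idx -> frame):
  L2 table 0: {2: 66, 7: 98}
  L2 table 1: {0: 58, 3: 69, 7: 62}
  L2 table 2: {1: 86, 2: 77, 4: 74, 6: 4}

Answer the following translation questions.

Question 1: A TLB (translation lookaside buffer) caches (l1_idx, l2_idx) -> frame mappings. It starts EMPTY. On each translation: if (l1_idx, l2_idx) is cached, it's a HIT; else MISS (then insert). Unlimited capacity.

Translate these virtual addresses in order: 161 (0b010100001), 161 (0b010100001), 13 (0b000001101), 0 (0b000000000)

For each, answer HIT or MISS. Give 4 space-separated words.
Answer: MISS HIT MISS HIT

Derivation:
vaddr=161: (1,2) not in TLB -> MISS, insert
vaddr=161: (1,2) in TLB -> HIT
vaddr=13: (0,0) not in TLB -> MISS, insert
vaddr=0: (0,0) in TLB -> HIT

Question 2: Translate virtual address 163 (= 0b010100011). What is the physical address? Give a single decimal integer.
Answer: 1059

Derivation:
vaddr = 163 = 0b010100011
Split: l1_idx=1, l2_idx=2, offset=3
L1[1] = 0
L2[0][2] = 66
paddr = 66 * 16 + 3 = 1059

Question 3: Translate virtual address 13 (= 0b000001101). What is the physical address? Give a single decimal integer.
vaddr = 13 = 0b000001101
Split: l1_idx=0, l2_idx=0, offset=13
L1[0] = 1
L2[1][0] = 58
paddr = 58 * 16 + 13 = 941

Answer: 941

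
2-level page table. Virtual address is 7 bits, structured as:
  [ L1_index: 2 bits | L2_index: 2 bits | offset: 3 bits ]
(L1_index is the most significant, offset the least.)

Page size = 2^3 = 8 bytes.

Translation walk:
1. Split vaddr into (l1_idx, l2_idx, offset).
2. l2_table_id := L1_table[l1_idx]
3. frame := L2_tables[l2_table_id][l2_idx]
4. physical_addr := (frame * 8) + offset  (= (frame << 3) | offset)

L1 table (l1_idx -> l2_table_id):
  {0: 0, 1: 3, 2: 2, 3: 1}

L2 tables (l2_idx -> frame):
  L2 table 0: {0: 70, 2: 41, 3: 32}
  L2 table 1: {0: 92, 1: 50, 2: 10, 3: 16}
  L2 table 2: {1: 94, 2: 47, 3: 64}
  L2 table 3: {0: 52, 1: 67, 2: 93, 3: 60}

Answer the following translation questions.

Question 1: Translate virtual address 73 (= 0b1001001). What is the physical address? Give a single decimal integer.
vaddr = 73 = 0b1001001
Split: l1_idx=2, l2_idx=1, offset=1
L1[2] = 2
L2[2][1] = 94
paddr = 94 * 8 + 1 = 753

Answer: 753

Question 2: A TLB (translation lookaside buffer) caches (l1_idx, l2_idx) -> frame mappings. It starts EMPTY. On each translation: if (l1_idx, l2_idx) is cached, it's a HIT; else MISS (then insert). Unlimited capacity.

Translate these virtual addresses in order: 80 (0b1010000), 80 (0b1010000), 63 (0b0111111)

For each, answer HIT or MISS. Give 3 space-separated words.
Answer: MISS HIT MISS

Derivation:
vaddr=80: (2,2) not in TLB -> MISS, insert
vaddr=80: (2,2) in TLB -> HIT
vaddr=63: (1,3) not in TLB -> MISS, insert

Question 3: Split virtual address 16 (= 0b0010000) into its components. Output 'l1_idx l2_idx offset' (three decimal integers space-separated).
Answer: 0 2 0

Derivation:
vaddr = 16 = 0b0010000
  top 2 bits -> l1_idx = 0
  next 2 bits -> l2_idx = 2
  bottom 3 bits -> offset = 0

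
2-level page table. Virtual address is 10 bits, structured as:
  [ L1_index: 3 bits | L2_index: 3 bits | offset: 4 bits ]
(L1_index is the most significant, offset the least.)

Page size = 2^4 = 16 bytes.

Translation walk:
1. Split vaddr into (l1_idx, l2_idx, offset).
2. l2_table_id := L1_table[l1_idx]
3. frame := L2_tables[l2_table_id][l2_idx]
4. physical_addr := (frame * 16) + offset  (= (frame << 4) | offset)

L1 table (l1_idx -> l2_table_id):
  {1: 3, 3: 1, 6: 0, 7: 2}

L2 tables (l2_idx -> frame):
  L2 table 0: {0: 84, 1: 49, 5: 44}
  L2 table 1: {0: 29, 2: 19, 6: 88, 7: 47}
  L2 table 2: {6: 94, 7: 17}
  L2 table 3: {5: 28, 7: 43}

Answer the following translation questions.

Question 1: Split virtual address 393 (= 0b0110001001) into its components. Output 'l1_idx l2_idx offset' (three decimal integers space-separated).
Answer: 3 0 9

Derivation:
vaddr = 393 = 0b0110001001
  top 3 bits -> l1_idx = 3
  next 3 bits -> l2_idx = 0
  bottom 4 bits -> offset = 9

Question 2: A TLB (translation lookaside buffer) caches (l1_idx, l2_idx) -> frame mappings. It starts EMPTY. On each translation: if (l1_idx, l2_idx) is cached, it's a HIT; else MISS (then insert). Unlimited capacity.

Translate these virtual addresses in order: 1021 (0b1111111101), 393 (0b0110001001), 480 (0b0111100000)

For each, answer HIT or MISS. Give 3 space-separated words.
Answer: MISS MISS MISS

Derivation:
vaddr=1021: (7,7) not in TLB -> MISS, insert
vaddr=393: (3,0) not in TLB -> MISS, insert
vaddr=480: (3,6) not in TLB -> MISS, insert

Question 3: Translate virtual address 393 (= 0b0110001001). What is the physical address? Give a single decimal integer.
vaddr = 393 = 0b0110001001
Split: l1_idx=3, l2_idx=0, offset=9
L1[3] = 1
L2[1][0] = 29
paddr = 29 * 16 + 9 = 473

Answer: 473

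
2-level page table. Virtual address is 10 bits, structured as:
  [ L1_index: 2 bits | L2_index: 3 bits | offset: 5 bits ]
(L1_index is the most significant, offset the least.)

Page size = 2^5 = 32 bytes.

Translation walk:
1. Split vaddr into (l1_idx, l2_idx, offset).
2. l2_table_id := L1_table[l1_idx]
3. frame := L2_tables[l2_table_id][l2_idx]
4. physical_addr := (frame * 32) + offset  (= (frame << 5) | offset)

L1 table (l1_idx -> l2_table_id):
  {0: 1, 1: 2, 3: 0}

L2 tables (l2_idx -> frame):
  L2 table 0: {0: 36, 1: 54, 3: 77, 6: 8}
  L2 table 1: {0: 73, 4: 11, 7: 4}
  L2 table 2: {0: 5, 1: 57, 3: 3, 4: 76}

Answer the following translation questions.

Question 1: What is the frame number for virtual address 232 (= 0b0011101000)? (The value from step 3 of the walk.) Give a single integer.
vaddr = 232: l1_idx=0, l2_idx=7
L1[0] = 1; L2[1][7] = 4

Answer: 4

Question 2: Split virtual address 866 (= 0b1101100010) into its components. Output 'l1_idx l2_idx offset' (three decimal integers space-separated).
Answer: 3 3 2

Derivation:
vaddr = 866 = 0b1101100010
  top 2 bits -> l1_idx = 3
  next 3 bits -> l2_idx = 3
  bottom 5 bits -> offset = 2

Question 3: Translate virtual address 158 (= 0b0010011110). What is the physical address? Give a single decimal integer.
vaddr = 158 = 0b0010011110
Split: l1_idx=0, l2_idx=4, offset=30
L1[0] = 1
L2[1][4] = 11
paddr = 11 * 32 + 30 = 382

Answer: 382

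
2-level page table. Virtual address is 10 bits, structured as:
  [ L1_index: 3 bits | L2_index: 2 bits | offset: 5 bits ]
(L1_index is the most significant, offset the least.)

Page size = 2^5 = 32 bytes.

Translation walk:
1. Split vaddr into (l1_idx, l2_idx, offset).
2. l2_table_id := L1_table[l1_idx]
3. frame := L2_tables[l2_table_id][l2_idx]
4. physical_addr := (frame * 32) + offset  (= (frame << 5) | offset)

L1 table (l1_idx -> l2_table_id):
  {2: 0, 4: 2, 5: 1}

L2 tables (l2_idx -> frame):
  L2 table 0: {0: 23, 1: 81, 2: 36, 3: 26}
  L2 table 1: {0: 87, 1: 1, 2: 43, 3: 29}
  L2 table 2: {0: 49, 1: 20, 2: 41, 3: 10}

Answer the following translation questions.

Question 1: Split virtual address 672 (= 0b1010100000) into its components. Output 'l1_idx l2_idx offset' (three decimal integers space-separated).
vaddr = 672 = 0b1010100000
  top 3 bits -> l1_idx = 5
  next 2 bits -> l2_idx = 1
  bottom 5 bits -> offset = 0

Answer: 5 1 0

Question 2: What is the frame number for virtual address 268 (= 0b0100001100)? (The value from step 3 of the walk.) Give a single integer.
Answer: 23

Derivation:
vaddr = 268: l1_idx=2, l2_idx=0
L1[2] = 0; L2[0][0] = 23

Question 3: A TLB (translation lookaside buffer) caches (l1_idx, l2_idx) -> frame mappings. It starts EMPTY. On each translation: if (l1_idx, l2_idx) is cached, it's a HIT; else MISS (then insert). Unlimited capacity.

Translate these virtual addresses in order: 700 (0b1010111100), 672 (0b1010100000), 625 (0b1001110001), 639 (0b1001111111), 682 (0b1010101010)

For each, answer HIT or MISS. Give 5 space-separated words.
Answer: MISS HIT MISS HIT HIT

Derivation:
vaddr=700: (5,1) not in TLB -> MISS, insert
vaddr=672: (5,1) in TLB -> HIT
vaddr=625: (4,3) not in TLB -> MISS, insert
vaddr=639: (4,3) in TLB -> HIT
vaddr=682: (5,1) in TLB -> HIT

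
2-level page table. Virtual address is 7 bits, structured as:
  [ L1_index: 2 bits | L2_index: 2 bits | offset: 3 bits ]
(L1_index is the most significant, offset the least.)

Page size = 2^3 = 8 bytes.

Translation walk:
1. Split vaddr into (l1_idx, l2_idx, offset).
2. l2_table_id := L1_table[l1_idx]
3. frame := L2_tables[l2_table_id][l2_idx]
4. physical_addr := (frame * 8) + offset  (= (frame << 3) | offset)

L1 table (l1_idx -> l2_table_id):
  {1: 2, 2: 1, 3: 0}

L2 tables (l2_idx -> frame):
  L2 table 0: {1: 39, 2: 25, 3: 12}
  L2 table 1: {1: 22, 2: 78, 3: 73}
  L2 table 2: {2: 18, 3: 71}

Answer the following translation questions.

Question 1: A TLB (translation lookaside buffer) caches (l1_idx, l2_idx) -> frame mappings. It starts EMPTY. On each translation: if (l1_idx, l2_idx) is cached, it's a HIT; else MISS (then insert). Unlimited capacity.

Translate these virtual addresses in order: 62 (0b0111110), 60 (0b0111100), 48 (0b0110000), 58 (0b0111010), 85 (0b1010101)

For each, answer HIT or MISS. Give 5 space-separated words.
vaddr=62: (1,3) not in TLB -> MISS, insert
vaddr=60: (1,3) in TLB -> HIT
vaddr=48: (1,2) not in TLB -> MISS, insert
vaddr=58: (1,3) in TLB -> HIT
vaddr=85: (2,2) not in TLB -> MISS, insert

Answer: MISS HIT MISS HIT MISS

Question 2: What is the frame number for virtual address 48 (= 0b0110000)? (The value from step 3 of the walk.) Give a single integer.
Answer: 18

Derivation:
vaddr = 48: l1_idx=1, l2_idx=2
L1[1] = 2; L2[2][2] = 18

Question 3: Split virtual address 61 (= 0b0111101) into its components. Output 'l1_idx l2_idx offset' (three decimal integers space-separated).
vaddr = 61 = 0b0111101
  top 2 bits -> l1_idx = 1
  next 2 bits -> l2_idx = 3
  bottom 3 bits -> offset = 5

Answer: 1 3 5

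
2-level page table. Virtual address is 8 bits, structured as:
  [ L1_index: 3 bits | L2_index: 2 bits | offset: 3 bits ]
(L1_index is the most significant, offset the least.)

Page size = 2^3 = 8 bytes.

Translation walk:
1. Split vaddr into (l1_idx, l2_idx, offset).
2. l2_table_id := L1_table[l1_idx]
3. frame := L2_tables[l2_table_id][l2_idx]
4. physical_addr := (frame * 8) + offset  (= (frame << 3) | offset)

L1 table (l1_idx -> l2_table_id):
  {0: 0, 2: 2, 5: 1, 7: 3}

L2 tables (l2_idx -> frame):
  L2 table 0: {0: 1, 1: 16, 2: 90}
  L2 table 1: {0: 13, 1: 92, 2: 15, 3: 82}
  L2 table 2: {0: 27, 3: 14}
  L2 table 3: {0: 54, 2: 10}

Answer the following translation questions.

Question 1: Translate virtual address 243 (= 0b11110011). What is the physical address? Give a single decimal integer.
vaddr = 243 = 0b11110011
Split: l1_idx=7, l2_idx=2, offset=3
L1[7] = 3
L2[3][2] = 10
paddr = 10 * 8 + 3 = 83

Answer: 83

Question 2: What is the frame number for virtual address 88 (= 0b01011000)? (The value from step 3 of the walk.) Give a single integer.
Answer: 14

Derivation:
vaddr = 88: l1_idx=2, l2_idx=3
L1[2] = 2; L2[2][3] = 14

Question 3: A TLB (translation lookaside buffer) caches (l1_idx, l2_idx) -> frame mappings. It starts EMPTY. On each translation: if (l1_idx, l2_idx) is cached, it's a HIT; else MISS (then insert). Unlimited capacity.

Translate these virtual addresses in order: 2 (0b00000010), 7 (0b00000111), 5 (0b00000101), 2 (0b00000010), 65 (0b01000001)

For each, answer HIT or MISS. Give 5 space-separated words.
vaddr=2: (0,0) not in TLB -> MISS, insert
vaddr=7: (0,0) in TLB -> HIT
vaddr=5: (0,0) in TLB -> HIT
vaddr=2: (0,0) in TLB -> HIT
vaddr=65: (2,0) not in TLB -> MISS, insert

Answer: MISS HIT HIT HIT MISS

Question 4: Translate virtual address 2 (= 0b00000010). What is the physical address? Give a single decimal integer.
vaddr = 2 = 0b00000010
Split: l1_idx=0, l2_idx=0, offset=2
L1[0] = 0
L2[0][0] = 1
paddr = 1 * 8 + 2 = 10

Answer: 10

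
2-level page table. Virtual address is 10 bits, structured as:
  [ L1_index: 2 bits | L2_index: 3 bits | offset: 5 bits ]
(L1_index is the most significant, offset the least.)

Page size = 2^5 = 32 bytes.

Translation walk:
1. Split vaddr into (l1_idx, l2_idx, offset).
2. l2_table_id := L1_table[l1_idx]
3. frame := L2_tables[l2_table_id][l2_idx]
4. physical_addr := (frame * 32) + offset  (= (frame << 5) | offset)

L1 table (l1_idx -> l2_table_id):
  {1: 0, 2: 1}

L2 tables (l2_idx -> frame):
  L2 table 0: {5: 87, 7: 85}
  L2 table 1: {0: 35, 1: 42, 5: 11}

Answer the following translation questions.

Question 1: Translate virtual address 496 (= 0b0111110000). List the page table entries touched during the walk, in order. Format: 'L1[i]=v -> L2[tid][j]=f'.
Answer: L1[1]=0 -> L2[0][7]=85

Derivation:
vaddr = 496 = 0b0111110000
Split: l1_idx=1, l2_idx=7, offset=16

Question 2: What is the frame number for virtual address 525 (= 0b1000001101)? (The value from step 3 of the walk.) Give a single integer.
vaddr = 525: l1_idx=2, l2_idx=0
L1[2] = 1; L2[1][0] = 35

Answer: 35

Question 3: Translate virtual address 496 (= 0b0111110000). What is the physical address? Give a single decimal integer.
vaddr = 496 = 0b0111110000
Split: l1_idx=1, l2_idx=7, offset=16
L1[1] = 0
L2[0][7] = 85
paddr = 85 * 32 + 16 = 2736

Answer: 2736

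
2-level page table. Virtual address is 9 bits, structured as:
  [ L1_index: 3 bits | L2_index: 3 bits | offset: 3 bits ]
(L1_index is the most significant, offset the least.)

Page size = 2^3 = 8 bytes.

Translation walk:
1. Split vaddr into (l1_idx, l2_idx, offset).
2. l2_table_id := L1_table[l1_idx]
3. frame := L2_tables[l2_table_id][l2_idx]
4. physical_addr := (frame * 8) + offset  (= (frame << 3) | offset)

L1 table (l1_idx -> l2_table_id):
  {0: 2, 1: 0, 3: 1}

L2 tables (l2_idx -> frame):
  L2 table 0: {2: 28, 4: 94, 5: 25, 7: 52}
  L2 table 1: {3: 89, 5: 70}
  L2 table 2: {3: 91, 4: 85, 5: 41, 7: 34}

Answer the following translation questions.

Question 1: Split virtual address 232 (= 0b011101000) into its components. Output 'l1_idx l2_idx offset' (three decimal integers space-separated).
Answer: 3 5 0

Derivation:
vaddr = 232 = 0b011101000
  top 3 bits -> l1_idx = 3
  next 3 bits -> l2_idx = 5
  bottom 3 bits -> offset = 0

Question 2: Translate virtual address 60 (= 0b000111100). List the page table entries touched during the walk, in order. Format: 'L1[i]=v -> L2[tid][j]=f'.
Answer: L1[0]=2 -> L2[2][7]=34

Derivation:
vaddr = 60 = 0b000111100
Split: l1_idx=0, l2_idx=7, offset=4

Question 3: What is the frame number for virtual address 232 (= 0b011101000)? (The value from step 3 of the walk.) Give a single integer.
Answer: 70

Derivation:
vaddr = 232: l1_idx=3, l2_idx=5
L1[3] = 1; L2[1][5] = 70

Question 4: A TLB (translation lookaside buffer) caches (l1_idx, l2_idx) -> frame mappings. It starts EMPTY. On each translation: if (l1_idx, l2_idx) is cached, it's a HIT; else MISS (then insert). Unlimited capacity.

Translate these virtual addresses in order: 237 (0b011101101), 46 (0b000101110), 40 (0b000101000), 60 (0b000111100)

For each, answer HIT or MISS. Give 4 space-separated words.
Answer: MISS MISS HIT MISS

Derivation:
vaddr=237: (3,5) not in TLB -> MISS, insert
vaddr=46: (0,5) not in TLB -> MISS, insert
vaddr=40: (0,5) in TLB -> HIT
vaddr=60: (0,7) not in TLB -> MISS, insert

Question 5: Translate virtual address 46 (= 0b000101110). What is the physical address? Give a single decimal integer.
Answer: 334

Derivation:
vaddr = 46 = 0b000101110
Split: l1_idx=0, l2_idx=5, offset=6
L1[0] = 2
L2[2][5] = 41
paddr = 41 * 8 + 6 = 334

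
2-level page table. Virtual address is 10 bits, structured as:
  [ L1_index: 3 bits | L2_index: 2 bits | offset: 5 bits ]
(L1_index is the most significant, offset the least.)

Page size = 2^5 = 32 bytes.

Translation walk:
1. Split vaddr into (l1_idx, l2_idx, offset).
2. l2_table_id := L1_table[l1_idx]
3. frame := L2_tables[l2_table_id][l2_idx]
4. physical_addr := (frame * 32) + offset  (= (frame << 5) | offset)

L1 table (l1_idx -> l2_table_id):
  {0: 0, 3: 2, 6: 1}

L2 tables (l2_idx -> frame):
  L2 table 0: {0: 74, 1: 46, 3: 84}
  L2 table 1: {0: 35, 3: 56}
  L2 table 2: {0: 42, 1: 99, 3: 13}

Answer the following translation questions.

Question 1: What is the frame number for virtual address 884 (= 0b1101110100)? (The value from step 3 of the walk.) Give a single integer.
vaddr = 884: l1_idx=6, l2_idx=3
L1[6] = 1; L2[1][3] = 56

Answer: 56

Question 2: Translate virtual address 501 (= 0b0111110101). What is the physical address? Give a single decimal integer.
vaddr = 501 = 0b0111110101
Split: l1_idx=3, l2_idx=3, offset=21
L1[3] = 2
L2[2][3] = 13
paddr = 13 * 32 + 21 = 437

Answer: 437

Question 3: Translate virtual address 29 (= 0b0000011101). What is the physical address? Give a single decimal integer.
vaddr = 29 = 0b0000011101
Split: l1_idx=0, l2_idx=0, offset=29
L1[0] = 0
L2[0][0] = 74
paddr = 74 * 32 + 29 = 2397

Answer: 2397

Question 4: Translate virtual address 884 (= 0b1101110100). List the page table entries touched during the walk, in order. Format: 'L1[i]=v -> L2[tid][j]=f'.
Answer: L1[6]=1 -> L2[1][3]=56

Derivation:
vaddr = 884 = 0b1101110100
Split: l1_idx=6, l2_idx=3, offset=20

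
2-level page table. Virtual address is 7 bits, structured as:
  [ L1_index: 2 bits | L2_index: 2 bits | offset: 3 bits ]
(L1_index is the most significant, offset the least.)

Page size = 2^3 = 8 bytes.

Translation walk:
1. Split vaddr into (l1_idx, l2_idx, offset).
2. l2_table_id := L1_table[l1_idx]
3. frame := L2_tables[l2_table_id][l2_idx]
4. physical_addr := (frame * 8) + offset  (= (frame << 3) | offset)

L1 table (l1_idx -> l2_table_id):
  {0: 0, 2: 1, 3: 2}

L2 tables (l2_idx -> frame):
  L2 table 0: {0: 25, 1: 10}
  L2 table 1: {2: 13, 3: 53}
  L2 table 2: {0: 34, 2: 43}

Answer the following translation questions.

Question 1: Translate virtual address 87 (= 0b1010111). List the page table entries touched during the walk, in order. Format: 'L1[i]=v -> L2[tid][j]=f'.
vaddr = 87 = 0b1010111
Split: l1_idx=2, l2_idx=2, offset=7

Answer: L1[2]=1 -> L2[1][2]=13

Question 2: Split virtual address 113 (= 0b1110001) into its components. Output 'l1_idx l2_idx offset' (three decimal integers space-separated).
Answer: 3 2 1

Derivation:
vaddr = 113 = 0b1110001
  top 2 bits -> l1_idx = 3
  next 2 bits -> l2_idx = 2
  bottom 3 bits -> offset = 1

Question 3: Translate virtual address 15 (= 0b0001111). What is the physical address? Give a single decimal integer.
Answer: 87

Derivation:
vaddr = 15 = 0b0001111
Split: l1_idx=0, l2_idx=1, offset=7
L1[0] = 0
L2[0][1] = 10
paddr = 10 * 8 + 7 = 87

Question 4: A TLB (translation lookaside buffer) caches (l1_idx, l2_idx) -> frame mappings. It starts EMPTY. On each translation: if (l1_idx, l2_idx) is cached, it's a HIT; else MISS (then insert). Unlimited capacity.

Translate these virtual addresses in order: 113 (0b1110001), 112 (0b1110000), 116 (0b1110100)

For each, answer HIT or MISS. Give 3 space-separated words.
vaddr=113: (3,2) not in TLB -> MISS, insert
vaddr=112: (3,2) in TLB -> HIT
vaddr=116: (3,2) in TLB -> HIT

Answer: MISS HIT HIT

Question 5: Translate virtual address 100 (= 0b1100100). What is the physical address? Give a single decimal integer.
vaddr = 100 = 0b1100100
Split: l1_idx=3, l2_idx=0, offset=4
L1[3] = 2
L2[2][0] = 34
paddr = 34 * 8 + 4 = 276

Answer: 276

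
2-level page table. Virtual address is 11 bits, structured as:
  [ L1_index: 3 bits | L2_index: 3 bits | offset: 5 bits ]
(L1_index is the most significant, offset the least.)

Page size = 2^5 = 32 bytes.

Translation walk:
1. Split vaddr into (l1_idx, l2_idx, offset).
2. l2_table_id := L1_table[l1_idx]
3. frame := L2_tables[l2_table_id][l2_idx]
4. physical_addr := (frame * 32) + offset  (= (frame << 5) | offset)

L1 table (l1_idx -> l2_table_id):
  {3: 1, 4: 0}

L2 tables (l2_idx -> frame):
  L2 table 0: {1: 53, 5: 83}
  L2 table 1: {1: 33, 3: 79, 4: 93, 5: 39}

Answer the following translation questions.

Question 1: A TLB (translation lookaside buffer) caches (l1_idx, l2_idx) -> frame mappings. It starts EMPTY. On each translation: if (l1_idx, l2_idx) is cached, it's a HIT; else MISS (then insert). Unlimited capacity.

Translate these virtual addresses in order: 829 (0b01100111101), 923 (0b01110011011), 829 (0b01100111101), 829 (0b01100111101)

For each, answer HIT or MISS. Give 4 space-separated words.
Answer: MISS MISS HIT HIT

Derivation:
vaddr=829: (3,1) not in TLB -> MISS, insert
vaddr=923: (3,4) not in TLB -> MISS, insert
vaddr=829: (3,1) in TLB -> HIT
vaddr=829: (3,1) in TLB -> HIT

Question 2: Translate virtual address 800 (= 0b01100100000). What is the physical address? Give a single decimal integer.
Answer: 1056

Derivation:
vaddr = 800 = 0b01100100000
Split: l1_idx=3, l2_idx=1, offset=0
L1[3] = 1
L2[1][1] = 33
paddr = 33 * 32 + 0 = 1056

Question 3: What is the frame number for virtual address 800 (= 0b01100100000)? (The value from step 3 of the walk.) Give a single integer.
vaddr = 800: l1_idx=3, l2_idx=1
L1[3] = 1; L2[1][1] = 33

Answer: 33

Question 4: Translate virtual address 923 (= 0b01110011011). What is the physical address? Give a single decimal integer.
Answer: 3003

Derivation:
vaddr = 923 = 0b01110011011
Split: l1_idx=3, l2_idx=4, offset=27
L1[3] = 1
L2[1][4] = 93
paddr = 93 * 32 + 27 = 3003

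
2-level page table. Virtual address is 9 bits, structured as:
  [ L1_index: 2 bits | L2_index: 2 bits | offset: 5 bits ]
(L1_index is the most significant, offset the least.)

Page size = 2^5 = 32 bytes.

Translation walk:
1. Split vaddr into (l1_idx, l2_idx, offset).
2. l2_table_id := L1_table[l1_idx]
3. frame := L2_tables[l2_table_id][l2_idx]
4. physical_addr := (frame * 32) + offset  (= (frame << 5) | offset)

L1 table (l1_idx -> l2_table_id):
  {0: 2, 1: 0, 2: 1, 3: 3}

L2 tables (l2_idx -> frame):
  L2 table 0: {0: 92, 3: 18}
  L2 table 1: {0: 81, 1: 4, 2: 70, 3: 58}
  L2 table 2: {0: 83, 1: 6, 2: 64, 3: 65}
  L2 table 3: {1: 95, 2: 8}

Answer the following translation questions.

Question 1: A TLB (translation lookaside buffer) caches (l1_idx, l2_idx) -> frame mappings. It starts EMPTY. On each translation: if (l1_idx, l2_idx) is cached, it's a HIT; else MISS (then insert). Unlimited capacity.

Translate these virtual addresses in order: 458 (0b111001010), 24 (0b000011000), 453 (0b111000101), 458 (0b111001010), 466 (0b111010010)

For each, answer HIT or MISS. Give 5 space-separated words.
Answer: MISS MISS HIT HIT HIT

Derivation:
vaddr=458: (3,2) not in TLB -> MISS, insert
vaddr=24: (0,0) not in TLB -> MISS, insert
vaddr=453: (3,2) in TLB -> HIT
vaddr=458: (3,2) in TLB -> HIT
vaddr=466: (3,2) in TLB -> HIT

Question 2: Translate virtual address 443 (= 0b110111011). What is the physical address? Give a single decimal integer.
vaddr = 443 = 0b110111011
Split: l1_idx=3, l2_idx=1, offset=27
L1[3] = 3
L2[3][1] = 95
paddr = 95 * 32 + 27 = 3067

Answer: 3067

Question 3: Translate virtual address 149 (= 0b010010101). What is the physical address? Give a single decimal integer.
vaddr = 149 = 0b010010101
Split: l1_idx=1, l2_idx=0, offset=21
L1[1] = 0
L2[0][0] = 92
paddr = 92 * 32 + 21 = 2965

Answer: 2965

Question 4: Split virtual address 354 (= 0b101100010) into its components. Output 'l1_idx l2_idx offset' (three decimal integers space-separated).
Answer: 2 3 2

Derivation:
vaddr = 354 = 0b101100010
  top 2 bits -> l1_idx = 2
  next 2 bits -> l2_idx = 3
  bottom 5 bits -> offset = 2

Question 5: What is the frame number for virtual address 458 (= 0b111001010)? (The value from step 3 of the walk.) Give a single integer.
vaddr = 458: l1_idx=3, l2_idx=2
L1[3] = 3; L2[3][2] = 8

Answer: 8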